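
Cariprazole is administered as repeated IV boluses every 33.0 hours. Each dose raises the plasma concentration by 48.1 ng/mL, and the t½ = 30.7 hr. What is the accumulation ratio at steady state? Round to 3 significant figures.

1.90

k = ln 2 / 30.7 = 0.02258 hr⁻¹
Fraction remaining after one interval: e^(−kτ) = e^(−0.02258 × 33.0) = 0.4747
R = 1 / (1 − 0.4747) = 1 / 0.5253 ≈ 1.90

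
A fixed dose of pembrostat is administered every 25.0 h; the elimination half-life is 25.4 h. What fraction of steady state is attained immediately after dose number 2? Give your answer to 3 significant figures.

0.744

k = ln 2 / 25.4 = 0.02729 h⁻¹
f_n = 1 − e^(−nkτ) = 1 − e^(−2 × 0.02729 × 25.0) = 1 − e^(−1.364) = 1 − 0.2555 ≈ 0.744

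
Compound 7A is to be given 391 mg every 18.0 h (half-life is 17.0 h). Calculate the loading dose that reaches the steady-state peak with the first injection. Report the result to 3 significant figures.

752 mg

k = ln 2 / 17.0 = 0.04077 h⁻¹
Accumulation ratio R = 1 / (1 − e^(−kτ)) = 1 / (1 − e^(−0.04077×18.0)) = 1 / (1 − 0.4800) = 1.923
Loading dose = maintenance dose × R = 391 × 1.923 ≈ 752 mg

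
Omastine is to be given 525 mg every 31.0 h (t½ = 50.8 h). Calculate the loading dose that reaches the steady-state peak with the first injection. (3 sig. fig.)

k = ln 2 / 50.8 = 0.01364 h⁻¹
Accumulation ratio R = 1 / (1 − e^(−kτ)) = 1 / (1 − e^(−0.01364×31.0)) = 1 / (1 − 0.6551) = 2.899
Loading dose = maintenance dose × R = 525 × 2.899 ≈ 1520 mg

1520 mg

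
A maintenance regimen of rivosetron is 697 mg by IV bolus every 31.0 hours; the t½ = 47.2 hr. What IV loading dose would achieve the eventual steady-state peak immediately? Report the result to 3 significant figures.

k = ln 2 / 47.2 = 0.01469 hr⁻¹
Accumulation ratio R = 1 / (1 − e^(−kτ)) = 1 / (1 − e^(−0.01469×31.0)) = 1 / (1 − 0.6343) = 2.734
Loading dose = maintenance dose × R = 697 × 2.734 ≈ 1910 mg

1910 mg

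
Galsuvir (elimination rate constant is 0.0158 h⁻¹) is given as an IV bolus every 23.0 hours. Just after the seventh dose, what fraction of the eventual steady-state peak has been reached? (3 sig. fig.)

f_n = 1 − e^(−nkτ) = 1 − e^(−7 × 0.01580 × 23.0) = 1 − e^(−2.544) = 1 − 0.07857 ≈ 0.921

0.921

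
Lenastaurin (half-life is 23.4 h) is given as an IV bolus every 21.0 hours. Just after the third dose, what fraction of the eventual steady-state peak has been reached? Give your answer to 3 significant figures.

k = ln 2 / 23.4 = 0.02962 h⁻¹
f_n = 1 − e^(−nkτ) = 1 − e^(−3 × 0.02962 × 21.0) = 1 − e^(−1.866) = 1 − 0.1547 ≈ 0.845

0.845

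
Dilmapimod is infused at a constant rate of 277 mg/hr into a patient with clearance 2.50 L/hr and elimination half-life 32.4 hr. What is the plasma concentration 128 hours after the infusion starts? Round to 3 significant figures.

Css = rate / CL = 277 / 2.50 = 110.8 mg/L
k = ln 2 / 32.4 = 0.02139 hr⁻¹
C(t) = Css (1 − e^(−kt)) = 110.8 × (1 − e^(−2.738)) = 110.8 × 0.9353 ≈ 104 mg/L

104 mg/L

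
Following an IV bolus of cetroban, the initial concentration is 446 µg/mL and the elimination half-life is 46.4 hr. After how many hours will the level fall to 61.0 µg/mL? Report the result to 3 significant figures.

133 hours

k = ln 2 / 46.4 = 0.01494 hr⁻¹
C(t) = C₀ e^(−kt)  ⇒  t = ln(C₀/C) / k
t = ln(446/61.0) / 0.01494 = 1.989 / 0.01494 ≈ 133 hours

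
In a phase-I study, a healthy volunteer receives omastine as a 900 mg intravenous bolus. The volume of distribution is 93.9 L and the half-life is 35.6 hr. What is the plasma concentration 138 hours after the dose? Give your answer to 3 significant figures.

C₀ = dose / V = 900 / 93.9 = 9.585 mg/L
k = ln 2 / 35.6 = 0.01947 hr⁻¹
C(t) = C₀ e^(−kt) = 9.585 × e^(−0.01947 × 138) = 9.585 × e^(−2.687) = 9.585 × 0.06809 ≈ 0.653 mg/L

0.653 mg/L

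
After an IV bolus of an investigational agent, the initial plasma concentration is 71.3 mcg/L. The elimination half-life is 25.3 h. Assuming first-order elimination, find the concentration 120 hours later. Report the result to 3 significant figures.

2.66 mcg/L

k = ln 2 / 25.3 = 0.02740 h⁻¹
120 h is 4.743 half-lives, so C = 71.3 × (1/2)^4.743 = 71.3 × 0.03734 ≈ 2.66 mcg/L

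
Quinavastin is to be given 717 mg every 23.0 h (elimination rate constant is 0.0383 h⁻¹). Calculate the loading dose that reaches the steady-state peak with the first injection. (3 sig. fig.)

1220 mg

Accumulation ratio R = 1 / (1 − e^(−kτ)) = 1 / (1 − e^(−0.03830×23.0)) = 1 / (1 − 0.4144) = 1.708
Loading dose = maintenance dose × R = 717 × 1.708 ≈ 1220 mg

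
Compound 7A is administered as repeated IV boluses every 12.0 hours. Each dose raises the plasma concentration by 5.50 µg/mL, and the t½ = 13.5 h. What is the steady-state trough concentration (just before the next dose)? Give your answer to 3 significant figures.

6.46 µg/mL

k = ln 2 / 13.5 = 0.05134 h⁻¹
Fraction remaining after one interval: e^(−kτ) = e^(−0.05134 × 12.0) = 0.5400
R = 1 / (1 − 0.5400) = 2.174
Css,max = 5.50 × 2.174 = 11.96 µg/mL
Css,min = Css,max × e^(−kτ) = 11.96 × 0.5400 ≈ 6.46 µg/mL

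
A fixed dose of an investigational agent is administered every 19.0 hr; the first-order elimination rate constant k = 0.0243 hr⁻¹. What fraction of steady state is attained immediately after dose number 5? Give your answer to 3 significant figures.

0.901

f_n = 1 − e^(−nkτ) = 1 − e^(−5 × 0.02430 × 19.0) = 1 − e^(−2.308) = 1 − 0.09941 ≈ 0.901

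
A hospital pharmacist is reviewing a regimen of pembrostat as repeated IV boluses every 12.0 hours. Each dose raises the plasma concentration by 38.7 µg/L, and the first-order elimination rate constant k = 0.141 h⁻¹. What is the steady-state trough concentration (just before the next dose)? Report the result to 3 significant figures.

Fraction remaining after one interval: e^(−kτ) = e^(−0.1410 × 12.0) = 0.1842
R = 1 / (1 − 0.1842) = 1.226
Css,max = 38.7 × 1.226 = 47.44 µg/L
Css,min = Css,max × e^(−kτ) = 47.44 × 0.1842 ≈ 8.74 µg/L

8.74 µg/L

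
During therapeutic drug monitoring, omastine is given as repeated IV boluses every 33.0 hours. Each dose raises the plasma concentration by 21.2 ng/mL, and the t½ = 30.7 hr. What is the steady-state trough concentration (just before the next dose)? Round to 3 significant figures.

19.2 ng/mL

k = ln 2 / 30.7 = 0.02258 hr⁻¹
Fraction remaining after one interval: e^(−kτ) = e^(−0.02258 × 33.0) = 0.4747
R = 1 / (1 − 0.4747) = 1.904
Css,max = 21.2 × 1.904 = 40.36 ng/mL
Css,min = Css,max × e^(−kτ) = 40.36 × 0.4747 ≈ 19.2 ng/mL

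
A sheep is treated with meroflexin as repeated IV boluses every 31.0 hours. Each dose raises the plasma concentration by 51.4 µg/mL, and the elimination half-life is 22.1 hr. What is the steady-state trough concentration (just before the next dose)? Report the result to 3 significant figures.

31.3 µg/mL

k = ln 2 / 22.1 = 0.03136 hr⁻¹
Fraction remaining after one interval: e^(−kτ) = e^(−0.03136 × 31.0) = 0.3782
R = 1 / (1 − 0.3782) = 1.608
Css,max = 51.4 × 1.608 = 82.67 µg/mL
Css,min = Css,max × e^(−kτ) = 82.67 × 0.3782 ≈ 31.3 µg/mL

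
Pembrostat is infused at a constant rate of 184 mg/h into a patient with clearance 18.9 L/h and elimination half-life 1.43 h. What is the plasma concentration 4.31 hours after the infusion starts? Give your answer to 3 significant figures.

Css = rate / CL = 184 / 18.9 = 9.735 µg/mL
k = ln 2 / 1.43 = 0.4847 h⁻¹
C(t) = Css (1 − e^(−kt)) = 9.735 × (1 − e^(−2.089)) = 9.735 × 0.8762 ≈ 8.53 µg/mL

8.53 µg/mL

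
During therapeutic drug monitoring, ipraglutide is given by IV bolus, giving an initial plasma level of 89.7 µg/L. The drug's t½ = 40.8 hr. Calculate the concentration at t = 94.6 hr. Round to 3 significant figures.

18.0 µg/L

k = ln 2 / 40.8 = 0.01699 hr⁻¹
C(t) = C₀ e^(−kt) = 89.7 × e^(−0.01699 × 94.6) = 89.7 × e^(−1.607) = 89.7 × 0.2005 ≈ 18.0 µg/L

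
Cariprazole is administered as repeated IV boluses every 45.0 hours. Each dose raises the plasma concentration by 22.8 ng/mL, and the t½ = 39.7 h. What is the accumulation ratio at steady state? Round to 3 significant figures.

k = ln 2 / 39.7 = 0.01746 h⁻¹
Fraction remaining after one interval: e^(−kτ) = e^(−0.01746 × 45.0) = 0.4558
R = 1 / (1 − 0.4558) = 1 / 0.5442 ≈ 1.84

1.84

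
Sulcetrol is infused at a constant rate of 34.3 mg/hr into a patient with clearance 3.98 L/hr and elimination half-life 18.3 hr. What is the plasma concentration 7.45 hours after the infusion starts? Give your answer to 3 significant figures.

Css = rate / CL = 34.3 / 3.98 = 8.618 mg/L
k = ln 2 / 18.3 = 0.03788 hr⁻¹
C(t) = Css (1 − e^(−kt)) = 8.618 × (1 − e^(−0.2822)) = 8.618 × 0.2459 ≈ 2.12 mg/L

2.12 mg/L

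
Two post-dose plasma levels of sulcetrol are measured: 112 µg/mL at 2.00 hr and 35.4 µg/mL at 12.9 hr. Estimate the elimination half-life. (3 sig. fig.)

6.56 hours

k = ln(C₁/C₂) / (t₂ − t₁) = ln(112/35.4) / (12.9 − 2.00)
  = 1.152 / 10.90 = 0.1057 hr⁻¹
t½ = ln 2 / k = ln 2 / 0.1057 ≈ 6.56 hours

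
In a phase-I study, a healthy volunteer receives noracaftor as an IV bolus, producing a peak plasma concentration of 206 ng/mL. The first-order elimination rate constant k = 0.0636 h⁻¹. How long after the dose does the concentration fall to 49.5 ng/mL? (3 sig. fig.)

C(t) = C₀ e^(−kt)  ⇒  t = ln(C₀/C) / k
t = ln(206/49.5) / 0.06360 = 1.426 / 0.06360 ≈ 22.4 hours

22.4 hours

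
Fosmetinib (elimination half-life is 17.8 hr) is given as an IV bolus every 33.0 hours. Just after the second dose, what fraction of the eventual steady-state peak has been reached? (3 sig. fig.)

0.923

k = ln 2 / 17.8 = 0.03894 hr⁻¹
f_n = 1 − e^(−nkτ) = 1 − e^(−2 × 0.03894 × 33.0) = 1 − e^(−2.570) = 1 − 0.07653 ≈ 0.923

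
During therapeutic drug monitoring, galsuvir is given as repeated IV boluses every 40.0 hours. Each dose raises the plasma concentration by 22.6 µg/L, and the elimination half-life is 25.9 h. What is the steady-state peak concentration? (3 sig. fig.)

34.4 µg/L

k = ln 2 / 25.9 = 0.02676 h⁻¹
Fraction remaining after one interval: e^(−kτ) = e^(−0.02676 × 40.0) = 0.3428
R = 1 / (1 − 0.3428) = 1.522
Css,max = 22.6 × 1.522 ≈ 34.4 µg/L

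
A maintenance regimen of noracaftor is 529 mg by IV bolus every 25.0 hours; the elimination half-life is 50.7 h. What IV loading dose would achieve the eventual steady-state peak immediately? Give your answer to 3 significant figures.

1830 mg

k = ln 2 / 50.7 = 0.01367 h⁻¹
Accumulation ratio R = 1 / (1 − e^(−kτ)) = 1 / (1 − e^(−0.01367×25.0)) = 1 / (1 − 0.7105) = 3.454
Loading dose = maintenance dose × R = 529 × 3.454 ≈ 1830 mg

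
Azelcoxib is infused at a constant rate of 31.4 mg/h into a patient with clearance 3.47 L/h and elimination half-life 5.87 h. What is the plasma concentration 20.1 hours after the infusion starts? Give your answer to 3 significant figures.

8.21 mg/L

Css = rate / CL = 31.4 / 3.47 = 9.049 mg/L
k = ln 2 / 5.87 = 0.1181 h⁻¹
C(t) = Css (1 − e^(−kt)) = 9.049 × (1 − e^(−2.373)) = 9.049 × 0.9068 ≈ 8.21 mg/L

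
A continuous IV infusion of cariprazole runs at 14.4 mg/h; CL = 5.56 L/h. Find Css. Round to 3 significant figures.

2.59 µg/mL

Css = infusion rate / CL = 14.4 / 5.56 ≈ 2.59 µg/mL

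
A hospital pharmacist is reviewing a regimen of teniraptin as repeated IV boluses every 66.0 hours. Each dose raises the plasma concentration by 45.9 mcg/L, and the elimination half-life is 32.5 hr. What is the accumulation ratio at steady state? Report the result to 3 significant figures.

k = ln 2 / 32.5 = 0.02133 hr⁻¹
Fraction remaining after one interval: e^(−kτ) = e^(−0.02133 × 66.0) = 0.2447
R = 1 / (1 − 0.2447) = 1 / 0.7553 ≈ 1.32

1.32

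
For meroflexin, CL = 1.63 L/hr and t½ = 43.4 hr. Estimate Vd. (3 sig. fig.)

k = ln 2 / t½ = ln 2 / 43.4 = 0.01597 hr⁻¹
V = CL / k = 1.63 / 0.01597 ≈ 102 L

102 L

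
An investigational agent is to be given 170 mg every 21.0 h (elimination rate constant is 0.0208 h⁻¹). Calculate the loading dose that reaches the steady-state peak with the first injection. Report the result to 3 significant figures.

480 mg

Accumulation ratio R = 1 / (1 − e^(−kτ)) = 1 / (1 − e^(−0.02080×21.0)) = 1 / (1 − 0.6461) = 2.826
Loading dose = maintenance dose × R = 170 × 2.826 ≈ 480 mg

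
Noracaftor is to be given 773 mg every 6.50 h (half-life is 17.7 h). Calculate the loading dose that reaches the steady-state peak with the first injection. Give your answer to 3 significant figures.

3440 mg

k = ln 2 / 17.7 = 0.03916 h⁻¹
Accumulation ratio R = 1 / (1 − e^(−kτ)) = 1 / (1 − e^(−0.03916×6.50)) = 1 / (1 − 0.7753) = 4.450
Loading dose = maintenance dose × R = 773 × 4.450 ≈ 3440 mg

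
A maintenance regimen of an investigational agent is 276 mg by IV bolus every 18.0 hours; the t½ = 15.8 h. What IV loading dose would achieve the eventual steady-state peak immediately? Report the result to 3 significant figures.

505 mg

k = ln 2 / 15.8 = 0.04387 h⁻¹
Accumulation ratio R = 1 / (1 − e^(−kτ)) = 1 / (1 − e^(−0.04387×18.0)) = 1 / (1 − 0.4540) = 1.831
Loading dose = maintenance dose × R = 276 × 1.831 ≈ 505 mg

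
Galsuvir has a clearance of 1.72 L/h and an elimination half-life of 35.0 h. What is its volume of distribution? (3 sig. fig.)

86.9 L

k = ln 2 / t½ = ln 2 / 35.0 = 0.01980 h⁻¹
V = CL / k = 1.72 / 0.01980 ≈ 86.9 L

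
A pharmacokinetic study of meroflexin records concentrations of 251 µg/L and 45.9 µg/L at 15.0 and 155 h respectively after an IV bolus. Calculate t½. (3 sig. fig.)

k = ln(C₁/C₂) / (t₂ − t₁) = ln(251/45.9) / (155 − 15.0)
  = 1.699 / 140.0 = 0.01214 h⁻¹
t½ = ln 2 / k = ln 2 / 0.01214 ≈ 57.1 hours

57.1 hours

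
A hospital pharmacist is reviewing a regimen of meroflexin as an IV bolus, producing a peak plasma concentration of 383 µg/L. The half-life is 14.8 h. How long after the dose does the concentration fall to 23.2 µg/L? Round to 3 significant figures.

k = ln 2 / 14.8 = 0.04683 h⁻¹
C(t) = C₀ e^(−kt)  ⇒  t = ln(C₀/C) / k
t = ln(383/23.2) / 0.04683 = 2.804 / 0.04683 ≈ 59.9 hours

59.9 hours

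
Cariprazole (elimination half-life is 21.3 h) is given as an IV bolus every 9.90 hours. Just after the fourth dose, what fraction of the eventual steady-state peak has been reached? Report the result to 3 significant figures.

k = ln 2 / 21.3 = 0.03254 h⁻¹
f_n = 1 − e^(−nkτ) = 1 − e^(−4 × 0.03254 × 9.90) = 1 − e^(−1.289) = 1 − 0.2756 ≈ 0.724

0.724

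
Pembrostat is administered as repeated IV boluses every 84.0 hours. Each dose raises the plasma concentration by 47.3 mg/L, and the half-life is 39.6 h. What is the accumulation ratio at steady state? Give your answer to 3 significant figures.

k = ln 2 / 39.6 = 0.01750 h⁻¹
Fraction remaining after one interval: e^(−kτ) = e^(−0.01750 × 84.0) = 0.2299
R = 1 / (1 − 0.2299) = 1 / 0.7701 ≈ 1.30

1.30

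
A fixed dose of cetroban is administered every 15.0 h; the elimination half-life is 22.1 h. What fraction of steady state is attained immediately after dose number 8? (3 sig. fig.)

0.977

k = ln 2 / 22.1 = 0.03136 h⁻¹
f_n = 1 − e^(−nkτ) = 1 − e^(−8 × 0.03136 × 15.0) = 1 − e^(−3.764) = 1 − 0.02320 ≈ 0.977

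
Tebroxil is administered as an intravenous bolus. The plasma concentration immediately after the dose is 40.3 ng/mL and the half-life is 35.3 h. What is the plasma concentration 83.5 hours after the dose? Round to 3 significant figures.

k = ln 2 / 35.3 = 0.01964 h⁻¹
C(t) = C₀ e^(−kt) = 40.3 × e^(−0.01964 × 83.5) = 40.3 × e^(−1.640) = 40.3 × 0.1941 ≈ 7.82 ng/mL

7.82 ng/mL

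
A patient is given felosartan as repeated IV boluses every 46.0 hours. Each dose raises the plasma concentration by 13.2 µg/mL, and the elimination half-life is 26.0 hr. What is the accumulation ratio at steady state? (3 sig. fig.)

k = ln 2 / 26.0 = 0.02666 hr⁻¹
Fraction remaining after one interval: e^(−kτ) = e^(−0.02666 × 46.0) = 0.2934
R = 1 / (1 − 0.2934) = 1 / 0.7066 ≈ 1.42

1.42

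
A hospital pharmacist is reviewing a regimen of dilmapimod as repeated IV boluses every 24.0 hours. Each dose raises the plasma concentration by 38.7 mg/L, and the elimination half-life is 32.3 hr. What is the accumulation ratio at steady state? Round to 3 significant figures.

2.48

k = ln 2 / 32.3 = 0.02146 hr⁻¹
Fraction remaining after one interval: e^(−kτ) = e^(−0.02146 × 24.0) = 0.5975
R = 1 / (1 − 0.5975) = 1 / 0.4025 ≈ 2.48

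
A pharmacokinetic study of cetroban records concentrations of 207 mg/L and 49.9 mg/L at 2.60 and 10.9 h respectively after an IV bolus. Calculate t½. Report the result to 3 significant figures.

4.04 hours

k = ln(C₁/C₂) / (t₂ − t₁) = ln(207/49.9) / (10.9 − 2.60)
  = 1.423 / 8.300 = 0.1714 h⁻¹
t½ = ln 2 / k = ln 2 / 0.1714 ≈ 4.04 hours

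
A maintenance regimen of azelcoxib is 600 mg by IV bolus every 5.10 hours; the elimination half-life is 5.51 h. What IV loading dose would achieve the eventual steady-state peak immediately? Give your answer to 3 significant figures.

k = ln 2 / 5.51 = 0.1258 h⁻¹
Accumulation ratio R = 1 / (1 − e^(−kτ)) = 1 / (1 − e^(−0.1258×5.10)) = 1 / (1 − 0.5265) = 2.112
Loading dose = maintenance dose × R = 600 × 2.112 ≈ 1270 mg

1270 mg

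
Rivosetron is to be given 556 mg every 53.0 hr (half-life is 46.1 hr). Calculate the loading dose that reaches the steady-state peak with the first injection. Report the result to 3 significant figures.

1010 mg

k = ln 2 / 46.1 = 0.01504 hr⁻¹
Accumulation ratio R = 1 / (1 − e^(−kτ)) = 1 / (1 − e^(−0.01504×53.0)) = 1 / (1 − 0.4507) = 1.821
Loading dose = maintenance dose × R = 556 × 1.821 ≈ 1010 mg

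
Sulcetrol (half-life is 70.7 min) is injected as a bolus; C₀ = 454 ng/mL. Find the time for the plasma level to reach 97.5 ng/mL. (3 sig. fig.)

k = ln 2 / 70.7 = 0.009804 min⁻¹
C(t) = C₀ e^(−kt)  ⇒  t = ln(C₀/C) / k
t = ln(454/97.5) / 0.009804 = 1.538 / 0.009804 ≈ 157 minutes

157 minutes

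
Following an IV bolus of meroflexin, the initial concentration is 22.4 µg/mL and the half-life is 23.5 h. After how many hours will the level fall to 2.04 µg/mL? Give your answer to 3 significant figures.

k = ln 2 / 23.5 = 0.02950 h⁻¹
C(t) = C₀ e^(−kt)  ⇒  t = ln(C₀/C) / k
t = ln(22.4/2.04) / 0.02950 = 2.396 / 0.02950 ≈ 81.2 hours

81.2 hours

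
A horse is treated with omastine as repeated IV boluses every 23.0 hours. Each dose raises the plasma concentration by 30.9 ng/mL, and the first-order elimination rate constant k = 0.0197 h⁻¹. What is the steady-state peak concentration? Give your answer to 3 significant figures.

84.8 ng/mL

Fraction remaining after one interval: e^(−kτ) = e^(−0.01970 × 23.0) = 0.6357
R = 1 / (1 − 0.6357) = 2.745
Css,max = 30.9 × 2.745 ≈ 84.8 ng/mL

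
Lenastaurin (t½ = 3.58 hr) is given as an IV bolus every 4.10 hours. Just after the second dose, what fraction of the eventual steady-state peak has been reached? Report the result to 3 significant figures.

0.796

k = ln 2 / 3.58 = 0.1936 hr⁻¹
f_n = 1 − e^(−nkτ) = 1 − e^(−2 × 0.1936 × 4.10) = 1 − e^(−1.588) = 1 − 0.2044 ≈ 0.796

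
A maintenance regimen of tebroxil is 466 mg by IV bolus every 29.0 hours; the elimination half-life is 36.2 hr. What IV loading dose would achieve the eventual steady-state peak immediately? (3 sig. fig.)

1090 mg

k = ln 2 / 36.2 = 0.01915 hr⁻¹
Accumulation ratio R = 1 / (1 − e^(−kτ)) = 1 / (1 − e^(−0.01915×29.0)) = 1 / (1 − 0.5739) = 2.347
Loading dose = maintenance dose × R = 466 × 2.347 ≈ 1090 mg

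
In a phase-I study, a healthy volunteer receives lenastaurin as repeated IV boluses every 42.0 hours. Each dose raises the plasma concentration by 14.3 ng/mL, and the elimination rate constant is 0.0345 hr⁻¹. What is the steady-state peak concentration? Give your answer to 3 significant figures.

Fraction remaining after one interval: e^(−kτ) = e^(−0.03450 × 42.0) = 0.2348
R = 1 / (1 − 0.2348) = 1.307
Css,max = 14.3 × 1.307 ≈ 18.7 ng/mL

18.7 ng/mL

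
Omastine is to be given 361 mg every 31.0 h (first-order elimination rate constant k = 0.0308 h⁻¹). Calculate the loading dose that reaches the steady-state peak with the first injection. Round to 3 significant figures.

587 mg

Accumulation ratio R = 1 / (1 − e^(−kτ)) = 1 / (1 − e^(−0.03080×31.0)) = 1 / (1 − 0.3849) = 1.626
Loading dose = maintenance dose × R = 361 × 1.626 ≈ 587 mg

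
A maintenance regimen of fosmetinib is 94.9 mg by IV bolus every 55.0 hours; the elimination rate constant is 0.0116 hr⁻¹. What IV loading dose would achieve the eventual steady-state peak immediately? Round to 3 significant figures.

201 mg

Accumulation ratio R = 1 / (1 − e^(−kτ)) = 1 / (1 − e^(−0.01160×55.0)) = 1 / (1 − 0.5283) = 2.120
Loading dose = maintenance dose × R = 94.9 × 2.120 ≈ 201 mg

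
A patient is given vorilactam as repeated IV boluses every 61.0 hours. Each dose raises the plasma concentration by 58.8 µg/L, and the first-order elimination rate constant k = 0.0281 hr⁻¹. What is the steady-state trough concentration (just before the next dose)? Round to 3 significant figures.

12.9 µg/L

Fraction remaining after one interval: e^(−kτ) = e^(−0.02810 × 61.0) = 0.1801
R = 1 / (1 − 0.1801) = 1.220
Css,max = 58.8 × 1.220 = 71.72 µg/L
Css,min = Css,max × e^(−kτ) = 71.72 × 0.1801 ≈ 12.9 µg/L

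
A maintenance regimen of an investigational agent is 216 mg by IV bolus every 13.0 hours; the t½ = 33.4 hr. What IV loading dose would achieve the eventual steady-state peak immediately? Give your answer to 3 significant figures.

913 mg

k = ln 2 / 33.4 = 0.02075 hr⁻¹
Accumulation ratio R = 1 / (1 − e^(−kτ)) = 1 / (1 − e^(−0.02075×13.0)) = 1 / (1 − 0.7635) = 4.229
Loading dose = maintenance dose × R = 216 × 4.229 ≈ 913 mg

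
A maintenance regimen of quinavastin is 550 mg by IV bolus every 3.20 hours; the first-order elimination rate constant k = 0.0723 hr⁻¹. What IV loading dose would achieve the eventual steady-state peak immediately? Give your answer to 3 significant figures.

Accumulation ratio R = 1 / (1 − e^(−kτ)) = 1 / (1 − e^(−0.07230×3.20)) = 1 / (1 − 0.7935) = 4.842
Loading dose = maintenance dose × R = 550 × 4.842 ≈ 2660 mg

2660 mg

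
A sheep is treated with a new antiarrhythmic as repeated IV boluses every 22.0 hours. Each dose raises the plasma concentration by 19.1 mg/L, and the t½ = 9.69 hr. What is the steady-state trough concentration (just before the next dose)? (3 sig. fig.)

4.99 mg/L

k = ln 2 / 9.69 = 0.07153 hr⁻¹
Fraction remaining after one interval: e^(−kτ) = e^(−0.07153 × 22.0) = 0.2073
R = 1 / (1 − 0.2073) = 1.261
Css,max = 19.1 × 1.261 = 24.09 mg/L
Css,min = Css,max × e^(−kτ) = 24.09 × 0.2073 ≈ 4.99 mg/L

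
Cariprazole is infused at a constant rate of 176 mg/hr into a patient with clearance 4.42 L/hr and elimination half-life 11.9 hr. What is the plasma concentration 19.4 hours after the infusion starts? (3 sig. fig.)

Css = rate / CL = 176 / 4.42 = 39.82 µg/mL
k = ln 2 / 11.9 = 0.05825 hr⁻¹
C(t) = Css (1 − e^(−kt)) = 39.82 × (1 − e^(−1.130)) = 39.82 × 0.6770 ≈ 27.0 µg/mL

27.0 µg/mL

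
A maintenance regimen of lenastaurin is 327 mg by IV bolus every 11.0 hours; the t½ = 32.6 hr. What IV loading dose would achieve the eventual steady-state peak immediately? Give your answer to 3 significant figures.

1570 mg

k = ln 2 / 32.6 = 0.02126 hr⁻¹
Accumulation ratio R = 1 / (1 − e^(−kτ)) = 1 / (1 − e^(−0.02126×11.0)) = 1 / (1 − 0.7915) = 4.795
Loading dose = maintenance dose × R = 327 × 4.795 ≈ 1570 mg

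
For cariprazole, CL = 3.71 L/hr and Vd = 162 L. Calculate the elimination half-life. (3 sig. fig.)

30.3 hours

k = CL / V = 3.71 / 162 = 0.02290 hr⁻¹
t½ = ln 2 / k = ln 2 / 0.02290 ≈ 30.3 hours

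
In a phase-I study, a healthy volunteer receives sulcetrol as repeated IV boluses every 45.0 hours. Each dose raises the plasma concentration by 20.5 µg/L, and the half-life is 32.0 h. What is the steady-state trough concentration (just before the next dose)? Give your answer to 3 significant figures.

k = ln 2 / 32.0 = 0.02166 h⁻¹
Fraction remaining after one interval: e^(−kτ) = e^(−0.02166 × 45.0) = 0.3773
R = 1 / (1 − 0.3773) = 1.606
Css,max = 20.5 × 1.606 = 32.92 µg/L
Css,min = Css,max × e^(−kτ) = 32.92 × 0.3773 ≈ 12.4 µg/L

12.4 µg/L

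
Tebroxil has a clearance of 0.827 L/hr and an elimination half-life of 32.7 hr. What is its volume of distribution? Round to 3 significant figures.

39.0 L

k = ln 2 / t½ = ln 2 / 32.7 = 0.02120 hr⁻¹
V = CL / k = 0.827 / 0.02120 ≈ 39.0 L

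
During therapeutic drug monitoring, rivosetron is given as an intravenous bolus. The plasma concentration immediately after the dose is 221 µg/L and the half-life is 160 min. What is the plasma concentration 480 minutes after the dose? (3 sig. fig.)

k = ln 2 / 160 = 0.004332 min⁻¹
C(t) = C₀ e^(−kt) = 221 × e^(−0.004332 × 480) = 221 × e^(−2.079) = 221 × 0.1250 ≈ 27.6 µg/L

27.6 µg/L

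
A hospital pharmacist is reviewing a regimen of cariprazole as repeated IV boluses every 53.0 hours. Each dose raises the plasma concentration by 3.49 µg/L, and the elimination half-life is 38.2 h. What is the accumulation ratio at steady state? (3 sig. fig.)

k = ln 2 / 38.2 = 0.01815 h⁻¹
Fraction remaining after one interval: e^(−kτ) = e^(−0.01815 × 53.0) = 0.3822
R = 1 / (1 − 0.3822) = 1 / 0.6178 ≈ 1.62

1.62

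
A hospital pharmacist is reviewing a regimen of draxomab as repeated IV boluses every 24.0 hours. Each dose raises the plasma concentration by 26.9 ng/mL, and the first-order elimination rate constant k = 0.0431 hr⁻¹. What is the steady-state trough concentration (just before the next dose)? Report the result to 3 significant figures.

Fraction remaining after one interval: e^(−kτ) = e^(−0.04310 × 24.0) = 0.3554
R = 1 / (1 − 0.3554) = 1.551
Css,max = 26.9 × 1.551 = 41.73 ng/mL
Css,min = Css,max × e^(−kτ) = 41.73 × 0.3554 ≈ 14.8 ng/mL

14.8 ng/mL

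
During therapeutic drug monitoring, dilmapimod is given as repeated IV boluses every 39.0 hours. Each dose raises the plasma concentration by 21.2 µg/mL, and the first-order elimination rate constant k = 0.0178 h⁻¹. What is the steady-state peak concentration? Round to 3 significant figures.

Fraction remaining after one interval: e^(−kτ) = e^(−0.01780 × 39.0) = 0.4995
R = 1 / (1 − 0.4995) = 1.998
Css,max = 21.2 × 1.998 ≈ 42.4 µg/mL

42.4 µg/mL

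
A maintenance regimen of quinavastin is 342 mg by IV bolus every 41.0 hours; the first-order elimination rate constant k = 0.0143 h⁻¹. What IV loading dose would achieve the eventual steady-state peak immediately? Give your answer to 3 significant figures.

771 mg

Accumulation ratio R = 1 / (1 − e^(−kτ)) = 1 / (1 − e^(−0.01430×41.0)) = 1 / (1 − 0.5564) = 2.254
Loading dose = maintenance dose × R = 342 × 2.254 ≈ 771 mg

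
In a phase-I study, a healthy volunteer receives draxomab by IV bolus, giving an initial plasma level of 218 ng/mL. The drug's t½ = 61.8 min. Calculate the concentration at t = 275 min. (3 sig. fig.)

k = ln 2 / 61.8 = 0.01122 min⁻¹
275 min is 4.450 half-lives, so C = 218 × (1/2)^4.450 = 218 × 0.04576 ≈ 9.98 ng/mL

9.98 ng/mL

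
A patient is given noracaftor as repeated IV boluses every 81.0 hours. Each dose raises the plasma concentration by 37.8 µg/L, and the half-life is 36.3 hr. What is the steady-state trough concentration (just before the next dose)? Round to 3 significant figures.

10.2 µg/L

k = ln 2 / 36.3 = 0.01909 hr⁻¹
Fraction remaining after one interval: e^(−kτ) = e^(−0.01909 × 81.0) = 0.2130
R = 1 / (1 − 0.2130) = 1.271
Css,max = 37.8 × 1.271 = 48.03 µg/L
Css,min = Css,max × e^(−kτ) = 48.03 × 0.2130 ≈ 10.2 µg/L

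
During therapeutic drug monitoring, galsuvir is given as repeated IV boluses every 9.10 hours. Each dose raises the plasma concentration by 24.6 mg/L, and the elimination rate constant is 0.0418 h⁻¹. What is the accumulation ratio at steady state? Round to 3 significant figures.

Fraction remaining after one interval: e^(−kτ) = e^(−0.04180 × 9.10) = 0.6836
R = 1 / (1 − 0.6836) = 1 / 0.3164 ≈ 3.16

3.16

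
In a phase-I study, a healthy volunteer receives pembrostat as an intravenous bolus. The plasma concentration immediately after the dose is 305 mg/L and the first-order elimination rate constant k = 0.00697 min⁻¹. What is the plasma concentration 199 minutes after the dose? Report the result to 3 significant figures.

76.2 mg/L

C(t) = C₀ e^(−kt) = 305 × e^(−0.006970 × 199) = 305 × e^(−1.387) = 305 × 0.2498 ≈ 76.2 mg/L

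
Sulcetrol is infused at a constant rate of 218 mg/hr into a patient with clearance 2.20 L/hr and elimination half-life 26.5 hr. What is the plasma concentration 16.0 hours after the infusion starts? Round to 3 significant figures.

Css = rate / CL = 218 / 2.20 = 99.09 µg/mL
k = ln 2 / 26.5 = 0.02616 hr⁻¹
C(t) = Css (1 − e^(−kt)) = 99.09 × (1 − e^(−0.4185)) = 99.09 × 0.3420 ≈ 33.9 µg/mL

33.9 µg/mL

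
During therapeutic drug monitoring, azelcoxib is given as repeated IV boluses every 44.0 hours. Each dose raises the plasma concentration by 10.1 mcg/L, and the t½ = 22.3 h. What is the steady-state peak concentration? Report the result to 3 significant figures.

13.6 mcg/L

k = ln 2 / 22.3 = 0.03108 h⁻¹
Fraction remaining after one interval: e^(−kτ) = e^(−0.03108 × 44.0) = 0.2547
R = 1 / (1 − 0.2547) = 1.342
Css,max = 10.1 × 1.342 ≈ 13.6 mcg/L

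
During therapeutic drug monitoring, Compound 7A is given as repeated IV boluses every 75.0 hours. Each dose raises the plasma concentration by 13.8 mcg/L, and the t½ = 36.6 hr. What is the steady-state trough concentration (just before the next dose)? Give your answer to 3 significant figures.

k = ln 2 / 36.6 = 0.01894 hr⁻¹
Fraction remaining after one interval: e^(−kτ) = e^(−0.01894 × 75.0) = 0.2416
R = 1 / (1 − 0.2416) = 1.319
Css,max = 13.8 × 1.319 = 18.20 mcg/L
Css,min = Css,max × e^(−kτ) = 18.20 × 0.2416 ≈ 4.40 mcg/L

4.40 mcg/L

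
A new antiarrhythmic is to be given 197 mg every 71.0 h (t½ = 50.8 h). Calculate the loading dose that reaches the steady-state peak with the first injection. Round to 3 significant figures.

318 mg

k = ln 2 / 50.8 = 0.01364 h⁻¹
Accumulation ratio R = 1 / (1 − e^(−kτ)) = 1 / (1 − e^(−0.01364×71.0)) = 1 / (1 − 0.3796) = 1.612
Loading dose = maintenance dose × R = 197 × 1.612 ≈ 318 mg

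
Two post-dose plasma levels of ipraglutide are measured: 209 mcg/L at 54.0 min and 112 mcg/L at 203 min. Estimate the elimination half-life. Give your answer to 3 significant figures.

k = ln(C₁/C₂) / (t₂ − t₁) = ln(209/112) / (203 − 54.0)
  = 0.6238 / 149.0 = 0.004187 min⁻¹
t½ = ln 2 / k = ln 2 / 0.004187 ≈ 166 minutes

166 minutes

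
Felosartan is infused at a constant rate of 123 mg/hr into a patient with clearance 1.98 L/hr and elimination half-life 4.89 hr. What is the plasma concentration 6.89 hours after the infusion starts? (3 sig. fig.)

38.7 mg/L

Css = rate / CL = 123 / 1.98 = 62.12 mg/L
k = ln 2 / 4.89 = 0.1417 hr⁻¹
C(t) = Css (1 − e^(−kt)) = 62.12 × (1 − e^(−0.9766)) = 62.12 × 0.6234 ≈ 38.7 mg/L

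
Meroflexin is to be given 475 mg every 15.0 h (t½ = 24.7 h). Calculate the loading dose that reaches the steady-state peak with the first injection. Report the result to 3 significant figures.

1380 mg

k = ln 2 / 24.7 = 0.02806 h⁻¹
Accumulation ratio R = 1 / (1 − e^(−kτ)) = 1 / (1 − e^(−0.02806×15.0)) = 1 / (1 − 0.6564) = 2.911
Loading dose = maintenance dose × R = 475 × 2.911 ≈ 1380 mg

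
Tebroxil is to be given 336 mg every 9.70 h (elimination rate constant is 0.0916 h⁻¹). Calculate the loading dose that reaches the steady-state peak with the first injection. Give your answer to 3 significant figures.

571 mg

Accumulation ratio R = 1 / (1 − e^(−kτ)) = 1 / (1 − e^(−0.09160×9.70)) = 1 / (1 − 0.4113) = 1.699
Loading dose = maintenance dose × R = 336 × 1.699 ≈ 571 mg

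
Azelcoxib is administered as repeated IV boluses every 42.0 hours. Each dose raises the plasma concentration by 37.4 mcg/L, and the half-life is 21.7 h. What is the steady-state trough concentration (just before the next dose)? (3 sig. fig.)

k = ln 2 / 21.7 = 0.03194 h⁻¹
Fraction remaining after one interval: e^(−kτ) = e^(−0.03194 × 42.0) = 0.2614
R = 1 / (1 − 0.2614) = 1.354
Css,max = 37.4 × 1.354 = 50.64 mcg/L
Css,min = Css,max × e^(−kτ) = 50.64 × 0.2614 ≈ 13.2 mcg/L

13.2 mcg/L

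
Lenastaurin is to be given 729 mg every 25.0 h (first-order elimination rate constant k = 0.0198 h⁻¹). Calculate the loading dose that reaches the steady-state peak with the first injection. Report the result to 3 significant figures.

1870 mg

Accumulation ratio R = 1 / (1 − e^(−kτ)) = 1 / (1 − e^(−0.01980×25.0)) = 1 / (1 − 0.6096) = 2.561
Loading dose = maintenance dose × R = 729 × 2.561 ≈ 1870 mg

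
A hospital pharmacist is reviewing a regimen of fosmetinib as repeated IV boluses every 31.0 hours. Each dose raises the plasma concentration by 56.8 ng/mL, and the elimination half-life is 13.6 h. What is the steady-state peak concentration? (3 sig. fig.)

71.5 ng/mL

k = ln 2 / 13.6 = 0.05097 h⁻¹
Fraction remaining after one interval: e^(−kτ) = e^(−0.05097 × 31.0) = 0.2060
R = 1 / (1 − 0.2060) = 1.259
Css,max = 56.8 × 1.259 ≈ 71.5 ng/mL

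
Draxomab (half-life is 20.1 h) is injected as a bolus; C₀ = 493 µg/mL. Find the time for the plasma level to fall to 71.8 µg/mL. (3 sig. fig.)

55.9 hours

k = ln 2 / 20.1 = 0.03448 h⁻¹
C(t) = C₀ e^(−kt)  ⇒  t = ln(C₀/C) / k
t = ln(493/71.8) / 0.03448 = 1.927 / 0.03448 ≈ 55.9 hours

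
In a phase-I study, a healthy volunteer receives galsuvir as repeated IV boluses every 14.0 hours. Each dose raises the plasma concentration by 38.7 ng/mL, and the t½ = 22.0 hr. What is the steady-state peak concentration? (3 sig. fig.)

109 ng/mL

k = ln 2 / 22.0 = 0.03151 hr⁻¹
Fraction remaining after one interval: e^(−kτ) = e^(−0.03151 × 14.0) = 0.6433
R = 1 / (1 − 0.6433) = 2.804
Css,max = 38.7 × 2.804 ≈ 109 ng/mL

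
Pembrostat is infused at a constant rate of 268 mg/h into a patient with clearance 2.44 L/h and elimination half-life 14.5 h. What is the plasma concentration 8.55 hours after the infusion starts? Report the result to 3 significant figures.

Css = rate / CL = 268 / 2.44 = 109.8 µg/mL
k = ln 2 / 14.5 = 0.04780 h⁻¹
C(t) = Css (1 − e^(−kt)) = 109.8 × (1 − e^(−0.4087)) = 109.8 × 0.3355 ≈ 36.8 µg/mL

36.8 µg/mL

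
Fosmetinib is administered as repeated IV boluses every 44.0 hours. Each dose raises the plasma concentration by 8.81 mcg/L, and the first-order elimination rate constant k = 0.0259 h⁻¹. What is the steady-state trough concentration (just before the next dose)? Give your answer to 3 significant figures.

4.14 mcg/L

Fraction remaining after one interval: e^(−kτ) = e^(−0.02590 × 44.0) = 0.3199
R = 1 / (1 − 0.3199) = 1.470
Css,max = 8.81 × 1.470 = 12.95 mcg/L
Css,min = Css,max × e^(−kτ) = 12.95 × 0.3199 ≈ 4.14 mcg/L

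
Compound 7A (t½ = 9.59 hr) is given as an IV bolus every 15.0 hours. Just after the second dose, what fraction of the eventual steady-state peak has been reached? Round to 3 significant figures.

0.886

k = ln 2 / 9.59 = 0.07228 hr⁻¹
f_n = 1 − e^(−nkτ) = 1 − e^(−2 × 0.07228 × 15.0) = 1 − e^(−2.168) = 1 − 0.1144 ≈ 0.886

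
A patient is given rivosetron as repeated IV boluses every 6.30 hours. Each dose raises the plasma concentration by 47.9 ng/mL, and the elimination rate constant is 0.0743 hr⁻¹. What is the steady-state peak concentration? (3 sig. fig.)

128 ng/mL

Fraction remaining after one interval: e^(−kτ) = e^(−0.07430 × 6.30) = 0.6262
R = 1 / (1 − 0.6262) = 2.675
Css,max = 47.9 × 2.675 ≈ 128 ng/mL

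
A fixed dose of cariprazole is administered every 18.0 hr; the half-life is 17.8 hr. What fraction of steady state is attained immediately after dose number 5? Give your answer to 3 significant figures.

k = ln 2 / 17.8 = 0.03894 hr⁻¹
f_n = 1 − e^(−nkτ) = 1 − e^(−5 × 0.03894 × 18.0) = 1 − e^(−3.505) = 1 − 0.03006 ≈ 0.970

0.970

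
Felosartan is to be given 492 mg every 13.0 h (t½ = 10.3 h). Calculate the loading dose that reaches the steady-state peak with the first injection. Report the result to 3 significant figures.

k = ln 2 / 10.3 = 0.06730 h⁻¹
Accumulation ratio R = 1 / (1 − e^(−kτ)) = 1 / (1 − e^(−0.06730×13.0)) = 1 / (1 − 0.4169) = 1.715
Loading dose = maintenance dose × R = 492 × 1.715 ≈ 844 mg

844 mg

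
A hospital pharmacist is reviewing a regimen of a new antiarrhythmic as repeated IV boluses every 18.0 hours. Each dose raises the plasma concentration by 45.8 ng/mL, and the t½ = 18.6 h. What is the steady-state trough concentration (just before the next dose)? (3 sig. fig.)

k = ln 2 / 18.6 = 0.03727 h⁻¹
Fraction remaining after one interval: e^(−kτ) = e^(−0.03727 × 18.0) = 0.5113
R = 1 / (1 − 0.5113) = 2.046
Css,max = 45.8 × 2.046 = 93.72 ng/mL
Css,min = Css,max × e^(−kτ) = 93.72 × 0.5113 ≈ 47.9 ng/mL

47.9 ng/mL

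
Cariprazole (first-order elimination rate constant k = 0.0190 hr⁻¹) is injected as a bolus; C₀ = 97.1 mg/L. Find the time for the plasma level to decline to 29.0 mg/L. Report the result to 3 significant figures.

63.6 hours

C(t) = C₀ e^(−kt)  ⇒  t = ln(C₀/C) / k
t = ln(97.1/29.0) / 0.01900 = 1.208 / 0.01900 ≈ 63.6 hours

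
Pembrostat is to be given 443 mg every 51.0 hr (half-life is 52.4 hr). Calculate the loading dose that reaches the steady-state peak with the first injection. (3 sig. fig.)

903 mg

k = ln 2 / 52.4 = 0.01323 hr⁻¹
Accumulation ratio R = 1 / (1 − e^(−kτ)) = 1 / (1 − e^(−0.01323×51.0)) = 1 / (1 − 0.5093) = 2.038
Loading dose = maintenance dose × R = 443 × 2.038 ≈ 903 mg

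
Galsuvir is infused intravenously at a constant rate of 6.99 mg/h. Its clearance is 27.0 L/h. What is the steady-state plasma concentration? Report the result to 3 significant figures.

Css = infusion rate / CL = 6.99 / 27.0 ≈ 0.259 µg/mL

0.259 µg/mL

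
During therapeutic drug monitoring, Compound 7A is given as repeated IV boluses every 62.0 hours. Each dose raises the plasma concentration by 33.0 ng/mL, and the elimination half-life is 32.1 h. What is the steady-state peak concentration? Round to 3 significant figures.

44.7 ng/mL

k = ln 2 / 32.1 = 0.02159 h⁻¹
Fraction remaining after one interval: e^(−kτ) = e^(−0.02159 × 62.0) = 0.2622
R = 1 / (1 − 0.2622) = 1.355
Css,max = 33.0 × 1.355 ≈ 44.7 ng/mL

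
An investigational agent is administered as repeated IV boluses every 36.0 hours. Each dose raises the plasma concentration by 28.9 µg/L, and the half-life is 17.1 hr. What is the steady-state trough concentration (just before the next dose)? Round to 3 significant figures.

8.75 µg/L

k = ln 2 / 17.1 = 0.04053 hr⁻¹
Fraction remaining after one interval: e^(−kτ) = e^(−0.04053 × 36.0) = 0.2324
R = 1 / (1 − 0.2324) = 1.303
Css,max = 28.9 × 1.303 = 37.65 µg/L
Css,min = Css,max × e^(−kτ) = 37.65 × 0.2324 ≈ 8.75 µg/L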